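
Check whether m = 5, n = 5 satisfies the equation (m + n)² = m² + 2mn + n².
Holds

Substituting m = 5, n = 5:

LHS = (5 + 5)² = 100
RHS = 5² + 2·5·5 + 5² = 100

LHS = RHS, so the equation holds at this point.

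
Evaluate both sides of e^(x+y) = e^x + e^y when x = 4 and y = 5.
LHS = e^(4+5) = e^9 ≈ 8103
RHS = e^4 + e^5 ≈ 203

LHS ≠ RHS (they differ by about 7900), so the equation does not hold here.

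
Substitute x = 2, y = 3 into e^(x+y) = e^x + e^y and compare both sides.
LHS = e^(2+3) = e^5 ≈ 148.4
RHS = e^2 + e^3 ≈ 27.47

LHS ≠ RHS (they differ by about 120.9), so the equation does not hold here.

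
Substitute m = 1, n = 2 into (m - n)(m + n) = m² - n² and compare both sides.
LHS = (1 - 2)(1 + 2) = -3
RHS = 1² - 2² = -3

LHS = RHS: the two sides agree.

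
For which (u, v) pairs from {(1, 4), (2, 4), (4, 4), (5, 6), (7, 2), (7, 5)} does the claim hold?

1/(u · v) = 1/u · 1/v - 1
None

Testing each pair:
(1, 4): LHS = 1/4, RHS = -3/4 → fails
(2, 4): LHS = 1/8, RHS = -7/8 → fails
(4, 4): LHS = 1/16, RHS = -15/16 → fails
(5, 6): LHS = 1/30, RHS = -29/30 → fails
(7, 2): LHS = 1/14, RHS = -13/14 → fails
(7, 5): LHS = 1/35, RHS = -34/35 → fails

No pair satisfies the claim.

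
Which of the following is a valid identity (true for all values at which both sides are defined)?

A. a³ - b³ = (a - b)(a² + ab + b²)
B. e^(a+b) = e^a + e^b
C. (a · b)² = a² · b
A

A: holds — e.g. at (3, 3), both sides equal 0.
B: fails at (2, 3) — LHS = e^5 ≈ 148.4, RHS = e^2 + e^3 ≈ 27.47.
C: fails at (2, 3) — LHS = 36, RHS = 12.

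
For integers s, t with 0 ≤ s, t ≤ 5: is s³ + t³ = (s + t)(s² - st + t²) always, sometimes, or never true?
Always true

The identity holds for every pair in the range. For instance at (s, t) = (5, 1): both sides equal 126.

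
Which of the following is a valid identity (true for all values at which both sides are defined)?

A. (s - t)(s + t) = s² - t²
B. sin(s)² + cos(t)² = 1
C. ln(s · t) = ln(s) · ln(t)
A: holds — e.g. at (1, 5), both sides equal -24.
B: fails at (4, 5) — LHS = cos(5)² + sin(4)² ≈ 0.6532, RHS = 1.
C: fails at (1, 2) — LHS = ln(2) ≈ 0.6931, RHS = 0.

Answer: A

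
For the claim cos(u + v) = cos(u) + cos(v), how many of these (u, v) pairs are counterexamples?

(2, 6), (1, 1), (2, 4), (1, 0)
Testing each pair:
(2, 6): LHS = cos(8) ≈ -0.1455, RHS = cos(2) + cos(6) ≈ 0.544 → counterexample
(1, 1): LHS = cos(2) ≈ -0.4161, RHS = 2·cos(1) ≈ 1.081 → counterexample
(2, 4): LHS = cos(6) ≈ 0.9602, RHS = cos(4) + cos(2) ≈ -1.07 → counterexample
(1, 0): LHS = cos(1) ≈ 0.5403, RHS = cos(1) + 1 ≈ 1.54 → counterexample

That makes 4 counterexamples.

Answer: 4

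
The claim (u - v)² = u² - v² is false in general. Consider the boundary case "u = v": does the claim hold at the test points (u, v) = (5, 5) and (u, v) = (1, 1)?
Yes, holds at both test points

At (5, 5): LHS = 0, RHS = 0 → equal
At (1, 1): LHS = 0, RHS = 0 → equal

So the claim does hold at both of these boundary points, even though it is not an identity.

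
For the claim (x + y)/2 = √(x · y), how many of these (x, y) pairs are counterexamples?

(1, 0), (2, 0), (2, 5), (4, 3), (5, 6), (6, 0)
6

Testing each pair:
(1, 0): LHS = 1/2, RHS = 0 → counterexample
(2, 0): LHS = 1, RHS = 0 → counterexample
(2, 5): LHS = 7/2, RHS = √(10) ≈ 3.162 → counterexample
(4, 3): LHS = 7/2, RHS = 2·√(3) ≈ 3.464 → counterexample
(5, 6): LHS = 11/2, RHS = √(30) ≈ 5.477 → counterexample
(6, 0): LHS = 3, RHS = 0 → counterexample

That makes 6 counterexamples.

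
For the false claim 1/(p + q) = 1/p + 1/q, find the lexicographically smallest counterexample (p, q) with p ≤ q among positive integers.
(p, q) = (1, 1)

Substituting (1, 1) into the claim:
LHS = 1/(1 + 1) = 1/2
RHS = 1/1 + 1/1 = 2

Since LHS ≠ RHS, this pair disproves the claim, and no lexicographically smaller pair (p ≤ q, positive integers) does.

For instance (8, 8) is also a counterexample (LHS = 1/16, RHS = 1/4), but it's lexicographically larger.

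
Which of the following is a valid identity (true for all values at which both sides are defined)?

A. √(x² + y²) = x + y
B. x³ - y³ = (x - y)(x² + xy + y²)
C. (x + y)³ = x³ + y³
B

A: fails at (4, 5) — LHS = √(41) ≈ 6.403, RHS = 9.
B: holds — e.g. at (1, 5), both sides equal -124.
C: fails at (1, 5) — LHS = 216, RHS = 126.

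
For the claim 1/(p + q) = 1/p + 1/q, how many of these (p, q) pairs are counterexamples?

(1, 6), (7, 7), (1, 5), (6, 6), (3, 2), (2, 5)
Testing each pair:
(1, 6): LHS = 1/7, RHS = 7/6 → counterexample
(7, 7): LHS = 1/14, RHS = 2/7 → counterexample
(1, 5): LHS = 1/6, RHS = 6/5 → counterexample
(6, 6): LHS = 1/12, RHS = 1/3 → counterexample
(3, 2): LHS = 1/5, RHS = 5/6 → counterexample
(2, 5): LHS = 1/7, RHS = 7/10 → counterexample

That makes 6 counterexamples.

Answer: 6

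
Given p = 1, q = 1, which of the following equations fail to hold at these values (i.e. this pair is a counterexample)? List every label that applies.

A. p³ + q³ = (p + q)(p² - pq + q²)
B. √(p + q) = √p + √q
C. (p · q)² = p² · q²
B

Evaluating each claim at the given values:
A. LHS = 2, RHS = 2 → holds here (LHS = RHS)
B. LHS = √(2) ≈ 1.414, RHS = 2 → fails here (LHS ≠ RHS)
C. LHS = 1, RHS = 1 → holds here (LHS = RHS)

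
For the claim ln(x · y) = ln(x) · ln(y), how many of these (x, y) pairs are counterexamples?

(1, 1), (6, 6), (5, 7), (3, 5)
Testing each pair:
(1, 1): LHS = 0, RHS = 0 → satisfies claim
(6, 6): LHS = ln(36) ≈ 3.584, RHS = ln(6)² ≈ 3.21 → counterexample
(5, 7): LHS = ln(35) ≈ 3.555, RHS = ln(5)·ln(7) ≈ 3.132 → counterexample
(3, 5): LHS = ln(15) ≈ 2.708, RHS = ln(3)·ln(5) ≈ 1.768 → counterexample

That makes 3 counterexamples.

Answer: 3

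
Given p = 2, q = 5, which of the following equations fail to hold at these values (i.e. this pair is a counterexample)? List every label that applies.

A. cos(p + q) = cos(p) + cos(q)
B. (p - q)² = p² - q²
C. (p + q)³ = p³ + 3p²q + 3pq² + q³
Evaluating each claim at the given values:
A. LHS = cos(7) ≈ 0.7539, RHS = cos(2) + cos(5) ≈ -0.1325 → fails here (LHS ≠ RHS)
B. LHS = 9, RHS = -21 → fails here (LHS ≠ RHS)
C. LHS = 343, RHS = 343 → holds here (LHS = RHS)

Answer: A, B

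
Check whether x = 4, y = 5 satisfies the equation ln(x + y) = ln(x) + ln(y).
Substituting x = 4, y = 5:

LHS = ln(4 + 5) = ln(9) ≈ 2.197
RHS = ln(4) + ln(5) ≈ 2.996

LHS ≠ RHS, so the equation does not hold at this point.

Answer: Fails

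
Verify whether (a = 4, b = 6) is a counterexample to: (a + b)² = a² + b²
Yes

Substituting a = 4, b = 6:
LHS = (4 + 6)² = 100
RHS = 4² + 6² = 52

Since LHS ≠ RHS, this pair disproves the claim.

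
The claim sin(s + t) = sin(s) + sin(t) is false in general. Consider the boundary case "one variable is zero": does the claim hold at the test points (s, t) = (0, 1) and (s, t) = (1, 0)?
At (0, 1): LHS = sin(1) ≈ 0.8415, RHS = sin(1) ≈ 0.8415 → equal
At (1, 0): LHS = sin(1) ≈ 0.8415, RHS = sin(1) ≈ 0.8415 → equal

So the claim does hold at both of these boundary points, even though it is not an identity.

Answer: Yes, holds at both test points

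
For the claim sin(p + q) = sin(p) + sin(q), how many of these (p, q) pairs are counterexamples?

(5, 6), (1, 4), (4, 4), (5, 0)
Testing each pair:
(5, 6): LHS = sin(11) ≈ -1, RHS = sin(5) + sin(6) ≈ -1.238 → counterexample
(1, 4): LHS = sin(5) ≈ -0.9589, RHS = sin(4) + sin(1) ≈ 0.08467 → counterexample
(4, 4): LHS = sin(8) ≈ 0.9894, RHS = 2·sin(4) ≈ -1.514 → counterexample
(5, 0): LHS = sin(5) ≈ -0.9589, RHS = sin(5) ≈ -0.9589 → satisfies claim

That makes 3 counterexamples.

Answer: 3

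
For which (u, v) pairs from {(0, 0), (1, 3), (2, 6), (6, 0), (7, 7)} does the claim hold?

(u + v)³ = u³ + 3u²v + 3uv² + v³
All pairs

Testing each pair:
(0, 0): LHS = 0, RHS = 0 → holds
(1, 3): LHS = 64, RHS = 64 → holds
(2, 6): LHS = 512, RHS = 512 → holds
(6, 0): LHS = 216, RHS = 216 → holds
(7, 7): LHS = 2744, RHS = 2744 → holds

Every pair satisfies the claim.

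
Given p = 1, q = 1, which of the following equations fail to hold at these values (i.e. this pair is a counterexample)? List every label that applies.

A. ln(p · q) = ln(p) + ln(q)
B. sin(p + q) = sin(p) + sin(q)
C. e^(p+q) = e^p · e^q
B

Evaluating each claim at the given values:
A. LHS = 0, RHS = 0 → holds here (LHS = RHS)
B. LHS = sin(2) ≈ 0.9093, RHS = 2·sin(1) ≈ 1.683 → fails here (LHS ≠ RHS)
C. LHS = e^2 ≈ 7.389, RHS = e^2 ≈ 7.389 → holds here (LHS = RHS)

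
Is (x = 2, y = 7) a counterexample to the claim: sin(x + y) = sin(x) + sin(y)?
Substituting x = 2, y = 7:
LHS = sin(2 + 7) = sin(9) ≈ 0.4121
RHS = sin(2) + sin(7) ≈ 1.566

Since LHS ≠ RHS, this pair disproves the claim.

Answer: Yes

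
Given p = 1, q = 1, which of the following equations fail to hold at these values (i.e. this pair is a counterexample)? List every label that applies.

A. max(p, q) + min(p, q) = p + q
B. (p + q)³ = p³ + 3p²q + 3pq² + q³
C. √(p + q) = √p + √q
Evaluating each claim at the given values:
A. LHS = 2, RHS = 2 → holds here (LHS = RHS)
B. LHS = 8, RHS = 8 → holds here (LHS = RHS)
C. LHS = √(2) ≈ 1.414, RHS = 2 → fails here (LHS ≠ RHS)

Answer: C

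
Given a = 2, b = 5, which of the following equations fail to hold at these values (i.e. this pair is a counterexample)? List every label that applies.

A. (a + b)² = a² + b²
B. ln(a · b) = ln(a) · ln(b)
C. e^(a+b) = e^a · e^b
A, B

Evaluating each claim at the given values:
A. LHS = 49, RHS = 29 → fails here (LHS ≠ RHS)
B. LHS = ln(10) ≈ 2.303, RHS = ln(2)·ln(5) ≈ 1.116 → fails here (LHS ≠ RHS)
C. LHS = e^7 ≈ 1097, RHS = e^7 ≈ 1097 → holds here (LHS = RHS)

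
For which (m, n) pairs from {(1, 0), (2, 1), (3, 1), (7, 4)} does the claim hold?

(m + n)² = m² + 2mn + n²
Testing each pair:
(1, 0): LHS = 1, RHS = 1 → holds
(2, 1): LHS = 9, RHS = 9 → holds
(3, 1): LHS = 16, RHS = 16 → holds
(7, 4): LHS = 121, RHS = 121 → holds

Every pair satisfies the claim.

Answer: All pairs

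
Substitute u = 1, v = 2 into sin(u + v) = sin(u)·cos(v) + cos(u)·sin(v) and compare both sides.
LHS = sin(1 + 2) = sin(3) ≈ 0.1411
RHS = sin(1)·cos(2) + cos(1)·sin(2) = sin(1)·cos(2) + sin(2)·cos(1) ≈ 0.1411

LHS = RHS: the two sides agree.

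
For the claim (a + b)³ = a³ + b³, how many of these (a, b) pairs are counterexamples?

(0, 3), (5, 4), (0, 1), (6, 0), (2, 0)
1

Testing each pair:
(0, 3): LHS = 27, RHS = 27 → satisfies claim
(5, 4): LHS = 729, RHS = 189 → counterexample
(0, 1): LHS = 1, RHS = 1 → satisfies claim
(6, 0): LHS = 216, RHS = 216 → satisfies claim
(2, 0): LHS = 8, RHS = 8 → satisfies claim

That makes 1 counterexample.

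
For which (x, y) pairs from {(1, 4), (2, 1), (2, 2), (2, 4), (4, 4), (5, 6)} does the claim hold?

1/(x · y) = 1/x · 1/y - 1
Testing each pair:
(1, 4): LHS = 1/4, RHS = -3/4 → fails
(2, 1): LHS = 1/2, RHS = -1/2 → fails
(2, 2): LHS = 1/4, RHS = -3/4 → fails
(2, 4): LHS = 1/8, RHS = -7/8 → fails
(4, 4): LHS = 1/16, RHS = -15/16 → fails
(5, 6): LHS = 1/30, RHS = -29/30 → fails

No pair satisfies the claim.

Answer: None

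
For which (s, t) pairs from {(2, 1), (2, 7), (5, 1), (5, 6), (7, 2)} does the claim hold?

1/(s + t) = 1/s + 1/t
Testing each pair:
(2, 1): LHS = 1/3, RHS = 3/2 → fails
(2, 7): LHS = 1/9, RHS = 9/14 → fails
(5, 1): LHS = 1/6, RHS = 6/5 → fails
(5, 6): LHS = 1/11, RHS = 11/30 → fails
(7, 2): LHS = 1/9, RHS = 9/14 → fails

No pair satisfies the claim.

Answer: None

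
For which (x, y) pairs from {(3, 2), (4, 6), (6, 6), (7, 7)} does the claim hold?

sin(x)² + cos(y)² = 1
(6, 6), (7, 7)

Testing each pair:
(3, 2): LHS = sin(3)² + cos(2)² ≈ 0.1931, RHS = 1 → fails
(4, 6): LHS = sin(4)² + cos(6)² ≈ 1.495, RHS = 1 → fails
(6, 6): LHS = sin(6)² + cos(6)² = 1, RHS = 1 → holds
(7, 7): LHS = sin(7)² + cos(7)² = 1, RHS = 1 → holds

2 of 4 pairs satisfy the claim.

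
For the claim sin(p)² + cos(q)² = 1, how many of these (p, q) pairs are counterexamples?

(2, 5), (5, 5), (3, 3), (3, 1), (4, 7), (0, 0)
3

Testing each pair:
(2, 5): LHS = cos(5)² + sin(2)² ≈ 0.9073, RHS = 1 → counterexample
(5, 5): LHS = cos(5)² + sin(5)² = 1, RHS = 1 → satisfies claim
(3, 3): LHS = sin(3)² + cos(3)² = 1, RHS = 1 → satisfies claim
(3, 1): LHS = sin(3)² + cos(1)² ≈ 0.3118, RHS = 1 → counterexample
(4, 7): LHS = cos(7)² + sin(4)² ≈ 1.141, RHS = 1 → counterexample
(0, 0): LHS = 1, RHS = 1 → satisfies claim

That makes 3 counterexamples.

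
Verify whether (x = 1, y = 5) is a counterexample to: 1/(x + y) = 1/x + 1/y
Yes

Substituting x = 1, y = 5:
LHS = 1/(1 + 5) = 1/6
RHS = 1/1 + 1/5 = 6/5

Since LHS ≠ RHS, this pair disproves the claim.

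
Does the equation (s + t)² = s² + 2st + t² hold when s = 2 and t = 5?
Substituting s = 2, t = 5:

LHS = (2 + 5)² = 49
RHS = 2² + 2·2·5 + 5² = 49

LHS = RHS, so the equation holds at this point.

Answer: Holds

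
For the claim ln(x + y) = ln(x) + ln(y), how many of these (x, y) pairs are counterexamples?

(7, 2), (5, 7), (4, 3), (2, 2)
Testing each pair:
(7, 2): LHS = ln(9) ≈ 2.197, RHS = ln(2) + ln(7) ≈ 2.639 → counterexample
(5, 7): LHS = ln(12) ≈ 2.485, RHS = ln(5) + ln(7) ≈ 3.555 → counterexample
(4, 3): LHS = ln(7) ≈ 1.946, RHS = ln(3) + ln(4) ≈ 2.485 → counterexample
(2, 2): LHS = ln(4) ≈ 1.386, RHS = 2·ln(2) ≈ 1.386 → satisfies claim

That makes 3 counterexamples.

Answer: 3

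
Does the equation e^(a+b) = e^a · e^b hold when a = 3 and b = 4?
Substituting a = 3, b = 4:

LHS = e^(3+4) = e^7 ≈ 1097
RHS = e^3 · e^4 = e^7 ≈ 1097

LHS = RHS, so the equation holds at this point.

Answer: Holds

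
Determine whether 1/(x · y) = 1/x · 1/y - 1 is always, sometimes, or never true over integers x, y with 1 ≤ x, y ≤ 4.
The claim fails for every pair in the range. For instance at (x, y) = (4, 2): LHS = 1/8, RHS = -7/8.

Answer: Never true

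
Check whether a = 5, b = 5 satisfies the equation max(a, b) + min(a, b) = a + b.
Holds

Substituting a = 5, b = 5:

LHS = max(5, 5) + min(5, 5) = 10
RHS = 5 + 5 = 10

LHS = RHS, so the equation holds at this point.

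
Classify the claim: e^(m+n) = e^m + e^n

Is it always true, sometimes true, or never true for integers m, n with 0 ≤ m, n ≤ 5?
The claim fails for every pair in the range. For instance at (m, n) = (1, 0): LHS = e ≈ 2.718, RHS = 1 + e ≈ 3.718.

Answer: Never true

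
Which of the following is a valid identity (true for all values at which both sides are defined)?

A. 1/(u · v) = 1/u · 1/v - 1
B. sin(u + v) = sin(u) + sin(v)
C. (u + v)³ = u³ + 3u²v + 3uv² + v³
C

A: fails at (4, 5) — LHS = 1/20, RHS = -19/20.
B: fails at (1, 1) — LHS = sin(2) ≈ 0.9093, RHS = 2·sin(1) ≈ 1.683.
C: holds — e.g. at (3, 4), both sides equal 343.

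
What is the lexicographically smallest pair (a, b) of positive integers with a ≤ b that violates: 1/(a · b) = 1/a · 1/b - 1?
(a, b) = (1, 1)

Substituting (1, 1) into the claim:
LHS = 1/(1 · 1) = 1
RHS = 1/1 · 1/1 - 1 = 0

Since LHS ≠ RHS, this pair disproves the claim, and no lexicographically smaller pair (a ≤ b, positive integers) does.

For instance (6, 7) is also a counterexample (LHS = 1/42, RHS = -41/42), but it's lexicographically larger.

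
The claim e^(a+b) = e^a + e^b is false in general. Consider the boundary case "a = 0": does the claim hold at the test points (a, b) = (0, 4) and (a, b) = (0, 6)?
No, fails at both test points

At (0, 4): LHS = e^4 ≈ 54.6 ≠ RHS = 1 + e^4 ≈ 55.6
At (0, 6): LHS = e^6 ≈ 403.4 ≠ RHS = 1 + e^6 ≈ 404.4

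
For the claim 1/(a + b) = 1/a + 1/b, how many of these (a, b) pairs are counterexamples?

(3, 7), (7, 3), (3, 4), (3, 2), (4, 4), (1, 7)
6

Testing each pair:
(3, 7): LHS = 1/10, RHS = 10/21 → counterexample
(7, 3): LHS = 1/10, RHS = 10/21 → counterexample
(3, 4): LHS = 1/7, RHS = 7/12 → counterexample
(3, 2): LHS = 1/5, RHS = 5/6 → counterexample
(4, 4): LHS = 1/8, RHS = 1/2 → counterexample
(1, 7): LHS = 1/8, RHS = 8/7 → counterexample

That makes 6 counterexamples.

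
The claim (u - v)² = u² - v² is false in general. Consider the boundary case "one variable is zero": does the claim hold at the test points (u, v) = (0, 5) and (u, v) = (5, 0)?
Only at (5, 0)

At (0, 5): LHS = 25 ≠ RHS = -25
At (5, 0): LHS = 25, RHS = 25 → equal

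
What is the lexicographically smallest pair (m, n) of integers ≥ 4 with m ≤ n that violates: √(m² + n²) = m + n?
Substituting (4, 4) into the claim:
LHS = √(4² + 4²) = 4·√(2) ≈ 5.657
RHS = 4 + 4 = 8

Since LHS ≠ RHS, this pair disproves the claim, and no lexicographically smaller pair (m ≤ n, integers ≥ 4) does.

For instance (10, 11) is also a counterexample (LHS = √(221) ≈ 14.87, RHS = 21), but it's lexicographically larger.

Answer: (m, n) = (4, 4)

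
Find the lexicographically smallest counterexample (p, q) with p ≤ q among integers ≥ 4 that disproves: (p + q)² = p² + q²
(p, q) = (4, 4)

Substituting (4, 4) into the claim:
LHS = (4 + 4)² = 64
RHS = 4² + 4² = 32

Since LHS ≠ RHS, this pair disproves the claim, and no lexicographically smaller pair (p ≤ q, integers ≥ 4) does.

For instance (6, 7) is also a counterexample (LHS = 169, RHS = 85), but it's lexicographically larger.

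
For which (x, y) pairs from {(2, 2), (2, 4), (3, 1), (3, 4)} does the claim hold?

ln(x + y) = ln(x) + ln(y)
(2, 2)

Testing each pair:
(2, 2): LHS = ln(4) ≈ 1.386, RHS = 2·ln(2) ≈ 1.386 → holds
(2, 4): LHS = ln(6) ≈ 1.792, RHS = ln(2) + ln(4) ≈ 2.079 → fails
(3, 1): LHS = ln(4) ≈ 1.386, RHS = ln(3) ≈ 1.099 → fails
(3, 4): LHS = ln(7) ≈ 1.946, RHS = ln(3) + ln(4) ≈ 2.485 → fails

1 of 4 pairs satisfies the claim.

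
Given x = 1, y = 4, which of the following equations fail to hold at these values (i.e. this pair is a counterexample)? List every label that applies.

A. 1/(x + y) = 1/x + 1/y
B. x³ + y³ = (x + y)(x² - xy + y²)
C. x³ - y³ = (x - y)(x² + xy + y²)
A

Evaluating each claim at the given values:
A. LHS = 1/5, RHS = 5/4 → fails here (LHS ≠ RHS)
B. LHS = 65, RHS = 65 → holds here (LHS = RHS)
C. LHS = -63, RHS = -63 → holds here (LHS = RHS)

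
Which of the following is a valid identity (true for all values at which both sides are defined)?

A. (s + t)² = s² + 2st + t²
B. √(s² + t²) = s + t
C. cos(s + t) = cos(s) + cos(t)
A

A: holds — e.g. at (3, 7), both sides equal 100.
B: fails at (1, 3) — LHS = √(10) ≈ 3.162, RHS = 4.
C: fails at (2, 5) — LHS = cos(7) ≈ 0.7539, RHS = cos(2) + cos(5) ≈ -0.1325.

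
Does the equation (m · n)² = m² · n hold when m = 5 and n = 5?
Substituting m = 5, n = 5:

LHS = (5 · 5)² = 625
RHS = 5² · 5 = 125

LHS ≠ RHS, so the equation does not hold at this point.

Answer: Fails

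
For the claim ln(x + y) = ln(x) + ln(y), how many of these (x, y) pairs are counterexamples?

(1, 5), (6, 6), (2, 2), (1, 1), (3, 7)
4

Testing each pair:
(1, 5): LHS = ln(6) ≈ 1.792, RHS = ln(5) ≈ 1.609 → counterexample
(6, 6): LHS = ln(12) ≈ 2.485, RHS = 2·ln(6) ≈ 3.584 → counterexample
(2, 2): LHS = ln(4) ≈ 1.386, RHS = 2·ln(2) ≈ 1.386 → satisfies claim
(1, 1): LHS = ln(2) ≈ 0.6931, RHS = 0 → counterexample
(3, 7): LHS = ln(10) ≈ 2.303, RHS = ln(3) + ln(7) ≈ 3.045 → counterexample

That makes 4 counterexamples.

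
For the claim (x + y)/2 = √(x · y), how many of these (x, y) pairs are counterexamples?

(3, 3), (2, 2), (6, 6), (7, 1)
Testing each pair:
(3, 3): LHS = 3, RHS = 3 → satisfies claim
(2, 2): LHS = 2, RHS = 2 → satisfies claim
(6, 6): LHS = 6, RHS = 6 → satisfies claim
(7, 1): LHS = 4, RHS = √(7) ≈ 2.646 → counterexample

That makes 1 counterexample.

Answer: 1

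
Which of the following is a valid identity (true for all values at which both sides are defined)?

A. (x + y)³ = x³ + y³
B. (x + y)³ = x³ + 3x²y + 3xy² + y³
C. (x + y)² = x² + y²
B

A: fails at (2, 4) — LHS = 216, RHS = 72.
B: holds — e.g. at (1, 1), both sides equal 8.
C: fails at (1, 2) — LHS = 9, RHS = 5.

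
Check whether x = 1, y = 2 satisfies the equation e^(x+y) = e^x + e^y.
Substituting x = 1, y = 2:

LHS = e^(1+2) = e^3 ≈ 20.09
RHS = e^1 + e^2 = e + e^2 ≈ 10.11

LHS ≠ RHS, so the equation does not hold at this point.

Answer: Fails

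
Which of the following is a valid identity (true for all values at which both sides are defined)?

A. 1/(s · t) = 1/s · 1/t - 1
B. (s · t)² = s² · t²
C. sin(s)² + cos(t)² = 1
A: fails at (5, 5) — LHS = 1/25, RHS = -24/25.
B: holds — e.g. at (5, 8), both sides equal 1600.
C: fails at (3, 4) — LHS = sin(3)² + cos(4)² ≈ 0.4472, RHS = 1.

Answer: B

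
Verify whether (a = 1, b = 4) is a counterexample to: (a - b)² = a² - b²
Yes

Substituting a = 1, b = 4:
LHS = (1 - 4)² = 9
RHS = 1² - 4² = -15

Since LHS ≠ RHS, this pair disproves the claim.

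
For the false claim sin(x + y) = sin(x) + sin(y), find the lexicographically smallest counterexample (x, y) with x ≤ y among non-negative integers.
Substituting (1, 1) into the claim:
LHS = sin(1 + 1) = sin(2) ≈ 0.9093
RHS = sin(1) + sin(1) = 2·sin(1) ≈ 1.683

Since LHS ≠ RHS, this pair disproves the claim, and no lexicographically smaller pair (x ≤ y, non-negative integers) does.

For instance (2, 3) is also a counterexample (LHS = sin(5) ≈ -0.9589, RHS = sin(3) + sin(2) ≈ 1.05), but it's lexicographically larger.

Answer: (x, y) = (1, 1)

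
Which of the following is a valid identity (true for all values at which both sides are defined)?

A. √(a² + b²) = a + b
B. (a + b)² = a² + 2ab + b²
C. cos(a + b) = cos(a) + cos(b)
B

A: fails at (6, 7) — LHS = √(85) ≈ 9.22, RHS = 13.
B: holds — e.g. at (3, 4), both sides equal 49.
C: fails at (1, 1) — LHS = cos(2) ≈ -0.4161, RHS = 2·cos(1) ≈ 1.081.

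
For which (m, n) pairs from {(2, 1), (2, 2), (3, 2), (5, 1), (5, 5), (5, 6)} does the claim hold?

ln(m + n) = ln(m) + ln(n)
Testing each pair:
(2, 1): LHS = ln(3) ≈ 1.099, RHS = ln(2) ≈ 0.6931 → fails
(2, 2): LHS = ln(4) ≈ 1.386, RHS = 2·ln(2) ≈ 1.386 → holds
(3, 2): LHS = ln(5) ≈ 1.609, RHS = ln(2) + ln(3) ≈ 1.792 → fails
(5, 1): LHS = ln(6) ≈ 1.792, RHS = ln(5) ≈ 1.609 → fails
(5, 5): LHS = ln(10) ≈ 2.303, RHS = 2·ln(5) ≈ 3.219 → fails
(5, 6): LHS = ln(11) ≈ 2.398, RHS = ln(5) + ln(6) ≈ 3.401 → fails

1 of 6 pairs satisfies the claim.

Answer: (2, 2)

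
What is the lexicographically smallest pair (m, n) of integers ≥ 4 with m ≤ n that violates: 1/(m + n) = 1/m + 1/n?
Substituting (4, 4) into the claim:
LHS = 1/(4 + 4) = 1/8
RHS = 1/4 + 1/4 = 1/2

Since LHS ≠ RHS, this pair disproves the claim, and no lexicographically smaller pair (m ≤ n, integers ≥ 4) does.

For instance (5, 5) is also a counterexample (LHS = 1/10, RHS = 2/5), but it's lexicographically larger.

Answer: (m, n) = (4, 4)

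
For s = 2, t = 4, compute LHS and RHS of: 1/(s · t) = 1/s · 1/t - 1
LHS = 1/(2 · 4) = 1/8
RHS = 1/2 · 1/4 - 1 = -7/8

LHS ≠ RHS, so the equation does not hold here.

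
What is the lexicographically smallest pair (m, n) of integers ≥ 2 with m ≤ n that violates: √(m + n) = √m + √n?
(m, n) = (2, 2)

Substituting (2, 2) into the claim:
LHS = √(2 + 2) = 2
RHS = √2 + √2 = 2·√(2) ≈ 2.828

Since LHS ≠ RHS, this pair disproves the claim, and no lexicographically smaller pair (m ≤ n, integers ≥ 2) does.

For instance (3, 8) is also a counterexample (LHS = √(11) ≈ 3.317, RHS = √(3) + 2·√(2) ≈ 4.56), but it's lexicographically larger.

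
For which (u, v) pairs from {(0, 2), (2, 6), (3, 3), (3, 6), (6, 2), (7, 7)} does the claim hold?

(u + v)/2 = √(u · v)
Testing each pair:
(0, 2): LHS = 1, RHS = 0 → fails
(2, 6): LHS = 4, RHS = 2·√(3) ≈ 3.464 → fails
(3, 3): LHS = 3, RHS = 3 → holds
(3, 6): LHS = 9/2, RHS = 3·√(2) ≈ 4.243 → fails
(6, 2): LHS = 4, RHS = 2·√(3) ≈ 3.464 → fails
(7, 7): LHS = 7, RHS = 7 → holds

2 of 6 pairs satisfy the claim.

Answer: (3, 3), (7, 7)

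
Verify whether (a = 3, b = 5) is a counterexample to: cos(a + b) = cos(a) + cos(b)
Yes

Substituting a = 3, b = 5:
LHS = cos(3 + 5) = cos(8) ≈ -0.1455
RHS = cos(3) + cos(5) ≈ -0.7063

Since LHS ≠ RHS, this pair disproves the claim.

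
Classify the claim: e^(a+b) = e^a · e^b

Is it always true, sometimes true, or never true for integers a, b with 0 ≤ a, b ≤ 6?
The identity holds for every pair in the range. For instance at (a, b) = (4, 0): both sides equal e^4 ≈ 54.6.

Answer: Always true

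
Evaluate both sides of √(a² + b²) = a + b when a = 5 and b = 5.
LHS = √(5² + 5²) = 5·√(2) ≈ 7.071
RHS = 5 + 5 = 10

LHS ≠ RHS (they differ by about 2.929), so the equation does not hold here.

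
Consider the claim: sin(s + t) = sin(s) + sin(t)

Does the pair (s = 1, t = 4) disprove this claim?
Substituting s = 1, t = 4:
LHS = sin(1 + 4) = sin(5) ≈ -0.9589
RHS = sin(1) + sin(4) ≈ 0.08467

Since LHS ≠ RHS, this pair disproves the claim.

Answer: Yes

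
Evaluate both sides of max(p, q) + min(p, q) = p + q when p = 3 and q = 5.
LHS = max(3, 5) + min(3, 5) = 8
RHS = 3 + 5 = 8

LHS = RHS: the two sides agree.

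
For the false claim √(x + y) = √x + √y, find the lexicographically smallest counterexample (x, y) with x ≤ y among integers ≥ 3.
Substituting (3, 3) into the claim:
LHS = √(3 + 3) = √(6) ≈ 2.449
RHS = √3 + √3 = 2·√(3) ≈ 3.464

Since LHS ≠ RHS, this pair disproves the claim, and no lexicographically smaller pair (x ≤ y, integers ≥ 3) does.

For instance (3, 4) is also a counterexample (LHS = √(7) ≈ 2.646, RHS = √(3) + 2 ≈ 3.732), but it's lexicographically larger.

Answer: (x, y) = (3, 3)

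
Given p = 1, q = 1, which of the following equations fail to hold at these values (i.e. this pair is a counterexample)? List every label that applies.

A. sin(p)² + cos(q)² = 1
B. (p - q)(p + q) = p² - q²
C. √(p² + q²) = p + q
C

Evaluating each claim at the given values:
A. LHS = cos(1)² + sin(1)² = 1, RHS = 1 → holds here (LHS = RHS)
B. LHS = 0, RHS = 0 → holds here (LHS = RHS)
C. LHS = √(2) ≈ 1.414, RHS = 2 → fails here (LHS ≠ RHS)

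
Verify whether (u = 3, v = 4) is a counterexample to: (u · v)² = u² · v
Substituting u = 3, v = 4:
LHS = (3 · 4)² = 144
RHS = 3² · 4 = 36

Since LHS ≠ RHS, this pair disproves the claim.

Answer: Yes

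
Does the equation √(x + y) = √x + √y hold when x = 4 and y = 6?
Substituting x = 4, y = 6:

LHS = √(4 + 6) = √(10) ≈ 3.162
RHS = √4 + √6 = 2 + √(6) ≈ 4.449

LHS ≠ RHS, so the equation does not hold at this point.

Answer: Fails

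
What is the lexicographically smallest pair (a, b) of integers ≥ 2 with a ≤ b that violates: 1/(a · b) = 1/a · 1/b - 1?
(a, b) = (2, 2)

Substituting (2, 2) into the claim:
LHS = 1/(2 · 2) = 1/4
RHS = 1/2 · 1/2 - 1 = -3/4

Since LHS ≠ RHS, this pair disproves the claim, and no lexicographically smaller pair (a ≤ b, integers ≥ 2) does.

For instance (4, 7) is also a counterexample (LHS = 1/28, RHS = -27/28), but it's lexicographically larger.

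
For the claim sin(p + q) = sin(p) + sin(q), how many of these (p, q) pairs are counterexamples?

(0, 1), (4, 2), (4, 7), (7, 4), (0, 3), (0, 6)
3

Testing each pair:
(0, 1): LHS = sin(1) ≈ 0.8415, RHS = sin(1) ≈ 0.8415 → satisfies claim
(4, 2): LHS = sin(6) ≈ -0.2794, RHS = sin(4) + sin(2) ≈ 0.1525 → counterexample
(4, 7): LHS = sin(11) ≈ -1, RHS = sin(4) + sin(7) ≈ -0.09982 → counterexample
(7, 4): LHS = sin(11) ≈ -1, RHS = sin(4) + sin(7) ≈ -0.09982 → counterexample
(0, 3): LHS = sin(3) ≈ 0.1411, RHS = sin(3) ≈ 0.1411 → satisfies claim
(0, 6): LHS = sin(6) ≈ -0.2794, RHS = sin(6) ≈ -0.2794 → satisfies claim

That makes 3 counterexamples.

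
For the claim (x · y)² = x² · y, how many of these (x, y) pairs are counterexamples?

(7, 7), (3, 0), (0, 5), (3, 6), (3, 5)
3

Testing each pair:
(7, 7): LHS = 2401, RHS = 343 → counterexample
(3, 0): LHS = 0, RHS = 0 → satisfies claim
(0, 5): LHS = 0, RHS = 0 → satisfies claim
(3, 6): LHS = 324, RHS = 54 → counterexample
(3, 5): LHS = 225, RHS = 45 → counterexample

That makes 3 counterexamples.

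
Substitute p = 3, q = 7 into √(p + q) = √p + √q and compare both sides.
LHS = √(3 + 7) = √(10) ≈ 3.162
RHS = √3 + √7 = √(3) + √(7) ≈ 4.378

LHS ≠ RHS (they differ by about 1.216), so the equation does not hold here.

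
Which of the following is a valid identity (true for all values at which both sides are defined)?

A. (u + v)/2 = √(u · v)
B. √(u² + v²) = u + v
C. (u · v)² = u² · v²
A: fails at (0, 1) — LHS = 1/2, RHS = 0.
B: fails at (2, 4) — LHS = 2·√(5) ≈ 4.472, RHS = 6.
C: holds — e.g. at (6, 7), both sides equal 1764.

Answer: C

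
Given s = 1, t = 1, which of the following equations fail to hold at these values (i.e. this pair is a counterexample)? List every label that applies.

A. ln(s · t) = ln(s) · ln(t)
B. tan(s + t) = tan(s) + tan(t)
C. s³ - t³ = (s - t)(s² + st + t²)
B

Evaluating each claim at the given values:
A. LHS = 0, RHS = 0 → holds here (LHS = RHS)
B. LHS = tan(2) ≈ -2.185, RHS = 2·tan(1) ≈ 3.115 → fails here (LHS ≠ RHS)
C. LHS = 0, RHS = 0 → holds here (LHS = RHS)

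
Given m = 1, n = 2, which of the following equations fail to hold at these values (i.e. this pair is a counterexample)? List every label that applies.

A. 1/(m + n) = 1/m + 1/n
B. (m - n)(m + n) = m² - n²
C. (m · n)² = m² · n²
A

Evaluating each claim at the given values:
A. LHS = 1/3, RHS = 3/2 → fails here (LHS ≠ RHS)
B. LHS = -3, RHS = -3 → holds here (LHS = RHS)
C. LHS = 4, RHS = 4 → holds here (LHS = RHS)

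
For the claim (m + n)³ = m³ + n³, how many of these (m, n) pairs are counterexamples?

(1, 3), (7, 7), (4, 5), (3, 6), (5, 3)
Testing each pair:
(1, 3): LHS = 64, RHS = 28 → counterexample
(7, 7): LHS = 2744, RHS = 686 → counterexample
(4, 5): LHS = 729, RHS = 189 → counterexample
(3, 6): LHS = 729, RHS = 243 → counterexample
(5, 3): LHS = 512, RHS = 152 → counterexample

That makes 5 counterexamples.

Answer: 5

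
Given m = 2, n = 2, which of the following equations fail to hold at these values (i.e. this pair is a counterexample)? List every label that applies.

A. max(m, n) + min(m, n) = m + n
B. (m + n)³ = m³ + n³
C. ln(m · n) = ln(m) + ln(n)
Evaluating each claim at the given values:
A. LHS = 4, RHS = 4 → holds here (LHS = RHS)
B. LHS = 64, RHS = 16 → fails here (LHS ≠ RHS)
C. LHS = ln(4) ≈ 1.386, RHS = 2·ln(2) ≈ 1.386 → holds here (LHS = RHS)

Answer: B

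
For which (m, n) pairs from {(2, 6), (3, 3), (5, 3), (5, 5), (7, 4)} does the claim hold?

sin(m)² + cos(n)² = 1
Testing each pair:
(2, 6): LHS = sin(2)² + cos(6)² ≈ 1.749, RHS = 1 → fails
(3, 3): LHS = sin(3)² + cos(3)² = 1, RHS = 1 → holds
(5, 3): LHS = sin(5)² + cos(3)² ≈ 1.9, RHS = 1 → fails
(5, 5): LHS = cos(5)² + sin(5)² = 1, RHS = 1 → holds
(7, 4): LHS = cos(4)² + sin(7)² ≈ 0.8589, RHS = 1 → fails

2 of 5 pairs satisfy the claim.

Answer: (3, 3), (5, 5)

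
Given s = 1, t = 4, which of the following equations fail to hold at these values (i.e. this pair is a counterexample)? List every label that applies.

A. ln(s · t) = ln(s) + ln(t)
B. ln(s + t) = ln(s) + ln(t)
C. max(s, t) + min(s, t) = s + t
B

Evaluating each claim at the given values:
A. LHS = ln(4) ≈ 1.386, RHS = ln(4) ≈ 1.386 → holds here (LHS = RHS)
B. LHS = ln(5) ≈ 1.609, RHS = ln(4) ≈ 1.386 → fails here (LHS ≠ RHS)
C. LHS = 5, RHS = 5 → holds here (LHS = RHS)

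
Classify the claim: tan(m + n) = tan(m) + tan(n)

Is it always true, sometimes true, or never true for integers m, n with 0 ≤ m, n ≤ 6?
Sometimes true

It holds at (m, n) = (0, 0) (both sides equal 0), but fails at (m, n) = (2, 5) (LHS = tan(7) ≈ 0.8714, RHS = tan(5) + tan(2) ≈ -5.566).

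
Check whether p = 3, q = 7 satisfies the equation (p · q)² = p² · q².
Holds

Substituting p = 3, q = 7:

LHS = (3 · 7)² = 441
RHS = 3² · 7² = 441

LHS = RHS, so the equation holds at this point.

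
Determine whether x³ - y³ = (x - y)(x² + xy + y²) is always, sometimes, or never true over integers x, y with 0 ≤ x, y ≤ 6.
Always true

The identity holds for every pair in the range. For instance at (x, y) = (2, 2): both sides equal 0.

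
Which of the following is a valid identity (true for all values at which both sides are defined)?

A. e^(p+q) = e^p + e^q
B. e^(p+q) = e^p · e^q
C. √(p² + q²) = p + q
A: fails at (3, 3) — LHS = e^6 ≈ 403.4, RHS = 2·e^3 ≈ 40.17.
B: holds — e.g. at (4, 5), both sides equal e^9 ≈ 8103.
C: fails at (3, 7) — LHS = √(58) ≈ 7.616, RHS = 10.

Answer: B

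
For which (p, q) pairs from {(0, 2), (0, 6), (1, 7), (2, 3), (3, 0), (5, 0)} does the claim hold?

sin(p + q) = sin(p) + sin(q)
Testing each pair:
(0, 2): LHS = sin(2) ≈ 0.9093, RHS = sin(2) ≈ 0.9093 → holds
(0, 6): LHS = sin(6) ≈ -0.2794, RHS = sin(6) ≈ -0.2794 → holds
(1, 7): LHS = sin(8) ≈ 0.9894, RHS = sin(7) + sin(1) ≈ 1.498 → fails
(2, 3): LHS = sin(5) ≈ -0.9589, RHS = sin(3) + sin(2) ≈ 1.05 → fails
(3, 0): LHS = sin(3) ≈ 0.1411, RHS = sin(3) ≈ 0.1411 → holds
(5, 0): LHS = sin(5) ≈ -0.9589, RHS = sin(5) ≈ -0.9589 → holds

4 of 6 pairs satisfy the claim.

Answer: (0, 2), (0, 6), (3, 0), (5, 0)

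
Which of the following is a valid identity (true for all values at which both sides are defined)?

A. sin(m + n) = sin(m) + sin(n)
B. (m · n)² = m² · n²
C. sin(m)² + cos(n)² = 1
B

A: fails at (5, 8) — LHS = sin(13) ≈ 0.4202, RHS = sin(5) + sin(8) ≈ 0.03043.
B: holds — e.g. at (1, 2), both sides equal 4.
C: fails at (2, 3) — LHS = sin(2)² + cos(3)² ≈ 1.807, RHS = 1.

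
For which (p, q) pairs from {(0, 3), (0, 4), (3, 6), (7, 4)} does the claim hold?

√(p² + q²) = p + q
(0, 3), (0, 4)

Testing each pair:
(0, 3): LHS = 3, RHS = 3 → holds
(0, 4): LHS = 4, RHS = 4 → holds
(3, 6): LHS = 3·√(5) ≈ 6.708, RHS = 9 → fails
(7, 4): LHS = √(65) ≈ 8.062, RHS = 11 → fails

2 of 4 pairs satisfy the claim.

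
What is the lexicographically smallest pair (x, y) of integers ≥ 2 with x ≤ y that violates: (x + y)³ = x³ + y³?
(x, y) = (2, 2)

Substituting (2, 2) into the claim:
LHS = (2 + 2)³ = 64
RHS = 2³ + 2³ = 16

Since LHS ≠ RHS, this pair disproves the claim, and no lexicographically smaller pair (x ≤ y, integers ≥ 2) does.

For instance (5, 7) is also a counterexample (LHS = 1728, RHS = 468), but it's lexicographically larger.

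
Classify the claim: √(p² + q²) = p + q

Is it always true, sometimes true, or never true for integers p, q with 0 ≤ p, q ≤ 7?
It holds at (p, q) = (0, 0) (both sides equal 0), but fails at (p, q) = (5, 3) (LHS = √(34) ≈ 5.831, RHS = 8).

Answer: Sometimes true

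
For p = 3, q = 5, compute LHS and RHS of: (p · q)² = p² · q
LHS = (3 · 5)² = 225
RHS = 3² · 5 = 45

LHS ≠ RHS, so the equation does not hold here.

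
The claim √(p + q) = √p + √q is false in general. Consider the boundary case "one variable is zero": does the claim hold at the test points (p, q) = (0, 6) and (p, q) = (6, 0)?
At (0, 6): LHS = √(6) ≈ 2.449, RHS = √(6) ≈ 2.449 → equal
At (6, 0): LHS = √(6) ≈ 2.449, RHS = √(6) ≈ 2.449 → equal

So the claim does hold at both of these boundary points, even though it is not an identity.

Answer: Yes, holds at both test points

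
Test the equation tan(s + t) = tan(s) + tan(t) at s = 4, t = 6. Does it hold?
Fails

Substituting s = 4, t = 6:

LHS = tan(4 + 6) = tan(10) ≈ 0.6484
RHS = tan(4) + tan(6) ≈ 0.8668

LHS ≠ RHS, so the equation does not hold at this point.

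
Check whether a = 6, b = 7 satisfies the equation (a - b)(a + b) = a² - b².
Substituting a = 6, b = 7:

LHS = (6 - 7)(6 + 7) = -13
RHS = 6² - 7² = -13

LHS = RHS, so the equation holds at this point.

Answer: Holds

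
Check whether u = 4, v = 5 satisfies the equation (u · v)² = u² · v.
Fails

Substituting u = 4, v = 5:

LHS = (4 · 5)² = 400
RHS = 4² · 5 = 80

LHS ≠ RHS, so the equation does not hold at this point.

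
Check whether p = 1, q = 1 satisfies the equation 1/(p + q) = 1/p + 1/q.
Fails

Substituting p = 1, q = 1:

LHS = 1/(1 + 1) = 1/2
RHS = 1/1 + 1/1 = 2

LHS ≠ RHS, so the equation does not hold at this point.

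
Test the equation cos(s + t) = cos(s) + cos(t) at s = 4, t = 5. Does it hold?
Fails

Substituting s = 4, t = 5:

LHS = cos(4 + 5) = cos(9) ≈ -0.9111
RHS = cos(4) + cos(5) ≈ -0.37

LHS ≠ RHS, so the equation does not hold at this point.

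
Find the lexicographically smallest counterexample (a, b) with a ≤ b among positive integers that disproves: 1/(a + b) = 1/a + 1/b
Substituting (1, 1) into the claim:
LHS = 1/(1 + 1) = 1/2
RHS = 1/1 + 1/1 = 2

Since LHS ≠ RHS, this pair disproves the claim, and no lexicographically smaller pair (a ≤ b, positive integers) does.

For instance (7, 8) is also a counterexample (LHS = 1/15, RHS = 15/56), but it's lexicographically larger.

Answer: (a, b) = (1, 1)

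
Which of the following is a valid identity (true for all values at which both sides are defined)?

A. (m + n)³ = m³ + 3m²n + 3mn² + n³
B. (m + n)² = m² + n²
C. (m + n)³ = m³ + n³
A

A: holds — e.g. at (1, 2), both sides equal 27.
B: fails at (3, 5) — LHS = 64, RHS = 34.
C: fails at (3, 5) — LHS = 512, RHS = 152.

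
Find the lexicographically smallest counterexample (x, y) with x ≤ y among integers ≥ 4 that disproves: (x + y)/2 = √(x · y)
Substituting (4, 5) into the claim:
LHS = (4 + 5)/2 = 9/2
RHS = √(4 · 5) = 2·√(5) ≈ 4.472

Since LHS ≠ RHS, this pair disproves the claim, and no lexicographically smaller pair (x ≤ y, integers ≥ 4) does.

For instance (8, 11) is also a counterexample (LHS = 19/2, RHS = 2·√(22) ≈ 9.381), but it's lexicographically larger.

Answer: (x, y) = (4, 5)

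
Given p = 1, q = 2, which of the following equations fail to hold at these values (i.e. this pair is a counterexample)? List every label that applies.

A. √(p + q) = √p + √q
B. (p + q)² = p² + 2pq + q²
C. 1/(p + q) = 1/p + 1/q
Evaluating each claim at the given values:
A. LHS = √(3) ≈ 1.732, RHS = 1 + √(2) ≈ 2.414 → fails here (LHS ≠ RHS)
B. LHS = 9, RHS = 9 → holds here (LHS = RHS)
C. LHS = 1/3, RHS = 3/2 → fails here (LHS ≠ RHS)

Answer: A, C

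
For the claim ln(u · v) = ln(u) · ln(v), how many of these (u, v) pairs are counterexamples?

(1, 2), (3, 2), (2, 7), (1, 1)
3

Testing each pair:
(1, 2): LHS = ln(2) ≈ 0.6931, RHS = 0 → counterexample
(3, 2): LHS = ln(6) ≈ 1.792, RHS = ln(2)·ln(3) ≈ 0.7615 → counterexample
(2, 7): LHS = ln(14) ≈ 2.639, RHS = ln(2)·ln(7) ≈ 1.349 → counterexample
(1, 1): LHS = 0, RHS = 0 → satisfies claim

That makes 3 counterexamples.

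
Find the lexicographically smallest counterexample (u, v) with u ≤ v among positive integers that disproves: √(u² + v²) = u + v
Substituting (1, 1) into the claim:
LHS = √(1² + 1²) = √(2) ≈ 1.414
RHS = 1 + 1 = 2

Since LHS ≠ RHS, this pair disproves the claim, and no lexicographically smaller pair (u ≤ v, positive integers) does.

For instance (3, 6) is also a counterexample (LHS = 3·√(5) ≈ 6.708, RHS = 9), but it's lexicographically larger.

Answer: (u, v) = (1, 1)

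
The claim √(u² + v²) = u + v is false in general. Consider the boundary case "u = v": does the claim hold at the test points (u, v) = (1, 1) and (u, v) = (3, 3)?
At (1, 1): LHS = √(2) ≈ 1.414 ≠ RHS = 2
At (3, 3): LHS = 3·√(2) ≈ 4.243 ≠ RHS = 6

Answer: No, fails at both test points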